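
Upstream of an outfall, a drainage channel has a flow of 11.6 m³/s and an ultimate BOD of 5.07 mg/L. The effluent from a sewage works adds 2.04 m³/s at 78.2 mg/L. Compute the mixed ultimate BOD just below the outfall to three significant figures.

Flow-weighted mixing: C = (Q_r C_r + Q_w C_w)/(Q_r + Q_w)
= (11.6×5.07 + 2.04×78.2)/(11.6 + 2.04) = 218.3/13.64 = 16.01 mg/L.

16.0 mg/L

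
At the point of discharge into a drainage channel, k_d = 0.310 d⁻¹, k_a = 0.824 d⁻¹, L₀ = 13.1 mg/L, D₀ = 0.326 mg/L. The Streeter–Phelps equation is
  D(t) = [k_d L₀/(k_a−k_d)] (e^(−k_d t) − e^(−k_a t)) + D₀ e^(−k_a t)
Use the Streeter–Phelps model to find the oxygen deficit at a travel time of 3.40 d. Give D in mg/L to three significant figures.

D ≈ 2.29 mg/L

k_d L₀/(k_a−k_d) = 0.310×13.1/(0.824−0.310) = 4.061/0.5140 = 7.901 mg/L.
e^(−k_d t) = e^(−0.310×3.400) = 0.3485; e^(−k_a t) = e^(−0.824×3.400) = 0.06071.
D = 7.901 × (0.3485 − 0.06071) + 0.326 × 0.06071 = 2.274 + 0.01979 = 2.294 mg/L.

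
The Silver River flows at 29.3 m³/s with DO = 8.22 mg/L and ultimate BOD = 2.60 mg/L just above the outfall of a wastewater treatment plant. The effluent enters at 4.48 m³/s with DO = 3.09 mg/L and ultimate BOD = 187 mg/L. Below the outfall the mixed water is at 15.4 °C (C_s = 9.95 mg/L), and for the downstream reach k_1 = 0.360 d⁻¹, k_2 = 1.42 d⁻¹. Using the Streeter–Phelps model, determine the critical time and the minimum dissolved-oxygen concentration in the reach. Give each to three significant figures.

t_c ≈ 1.01 d; minimum DO ≈ 5.18 mg/L

Mixed DO = (29.3×8.22 + 4.48×3.09)/(29.3+4.48) = 254.7/33.78 = 7.540 mg/L.
Mixed L₀ = (29.3×2.60 + 4.48×187)/(33.78) = 913.9/33.78 = 27.06 mg/L.
Initial deficit D₀ = C_s − DO₀ = 9.95 − 7.540 = 2.410 mg/L.
t_c = (1/1.060) ln[(1.42/0.360)(1 − 2.410×1.060/(0.360×27.06))] = 0.9434 × ln(2.910) = 1.008 d.
D_c = (0.360/1.42) × 27.06 × e^(−0.360×1.008) = 0.2535 × 27.06 × 0.6958 = 4.772 mg/L.
Minimum DO = 9.95 − 4.772 = 5.178 mg/L.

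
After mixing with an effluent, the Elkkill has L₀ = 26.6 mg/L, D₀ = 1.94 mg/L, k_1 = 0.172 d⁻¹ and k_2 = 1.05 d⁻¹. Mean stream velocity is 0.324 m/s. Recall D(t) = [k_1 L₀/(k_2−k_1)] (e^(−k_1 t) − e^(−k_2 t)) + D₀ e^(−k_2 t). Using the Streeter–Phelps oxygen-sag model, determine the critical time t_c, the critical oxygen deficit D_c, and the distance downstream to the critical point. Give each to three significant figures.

At the critical point dD/dt = 0, so k_1 L₀ e^(−k_1 t) = k_2 D. Substituting D(t) from the Streeter–Phelps equation and solving for t gives
t_c = ln[(k_2/k_1)(1 − D₀(k_2−k_1)/(k_1 L₀))] / (k_2−k_1).
Here k_2−k_1 = 0.8780 d⁻¹ and 1 − D₀(k_2−k_1)/(k_1 L₀) = 1 − 1.94×0.8780/(0.172×26.6) = 0.6277, so
t_c = ln(6.105 × 0.6277) / 0.8780 = 1.343 / 0.8780 = 1.530 d.
D_c = (k_1/k_2) L₀ e^(−k_1 t_c) = (0.172/1.05) × 26.6 × e^(−0.172×1.530) = 0.1638 × 26.6 × 0.7686 = 3.349 mg/L.
x_c = v t_c = 0.324 m/s × 1.530 d × 86400 s/d = 42830 m ≈ 42.8 km.

t_c ≈ 1.53 d; D_c ≈ 3.35 mg/L; x_c ≈ 42.8 km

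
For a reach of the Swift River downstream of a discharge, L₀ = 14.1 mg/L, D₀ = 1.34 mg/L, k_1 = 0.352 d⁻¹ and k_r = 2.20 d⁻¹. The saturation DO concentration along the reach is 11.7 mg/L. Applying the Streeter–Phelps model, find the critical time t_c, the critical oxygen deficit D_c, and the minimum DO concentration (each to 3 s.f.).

With k_r/k_1 = 6.250 and 1 − D₀(k_r−k_1)/(k_1 L₀) = 0.5011,
t_c = ln(6.250 × 0.5011) / (2.20 − 0.352) = ln(3.132) / 1.848 = 1.142/1.848 = 0.6177 d.
D_c = (k_1/k_r) L₀ e^(−k_1 t_c) = (0.352/2.20) × 14.1 × e^(−0.352×0.6177) = 0.1600 × 14.1 × 0.8046 = 1.815 mg/L.
Minimum DO = C_s − D_c = 11.7 − 1.815 = 9.885 mg/L.

t_c ≈ 0.618 d; D_c ≈ 1.82 mg/L; min DO ≈ 9.88 mg/L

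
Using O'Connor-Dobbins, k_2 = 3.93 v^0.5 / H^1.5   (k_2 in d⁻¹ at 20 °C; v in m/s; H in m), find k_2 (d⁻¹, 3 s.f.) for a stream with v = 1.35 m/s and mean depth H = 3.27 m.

k_2 ≈ 0.772 d⁻¹

k_2 = 3.93 × 1.35^0.5 / 3.27^1.5 = 3.93 × 1.162 / 5.913 = 0.7722 d⁻¹.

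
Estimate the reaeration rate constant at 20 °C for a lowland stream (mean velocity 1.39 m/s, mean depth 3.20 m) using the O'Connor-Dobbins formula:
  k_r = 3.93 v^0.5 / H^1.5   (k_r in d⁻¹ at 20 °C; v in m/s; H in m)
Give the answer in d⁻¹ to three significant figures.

k_r = 3.93 × 1.39^0.5 / 3.20^1.5 = 3.93 × 1.179 / 5.724 = 0.8094 d⁻¹.

k_r ≈ 0.809 d⁻¹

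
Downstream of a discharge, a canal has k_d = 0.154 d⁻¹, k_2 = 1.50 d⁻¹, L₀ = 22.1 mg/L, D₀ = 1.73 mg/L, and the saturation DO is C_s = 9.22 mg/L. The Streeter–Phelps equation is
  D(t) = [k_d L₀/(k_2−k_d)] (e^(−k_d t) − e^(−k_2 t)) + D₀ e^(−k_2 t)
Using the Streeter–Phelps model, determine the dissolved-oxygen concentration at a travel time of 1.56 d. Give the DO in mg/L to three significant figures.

DO ≈ 7.31 mg/L

k_d L₀/(k_2−k_d) = 0.154×22.1/(1.50−0.154) = 3.403/1.346 = 2.529 mg/L.
e^(−k_d t) = e^(−0.154×1.560) = 0.7864; e^(−k_2 t) = e^(−1.50×1.560) = 0.09633.
D = 2.529 × (0.7864 − 0.09633) + 1.73 × 0.09633 = 1.745 + 0.1666 = 1.912 mg/L.
DO = C_s − D = 9.22 − 1.912 = 7.308 mg/L.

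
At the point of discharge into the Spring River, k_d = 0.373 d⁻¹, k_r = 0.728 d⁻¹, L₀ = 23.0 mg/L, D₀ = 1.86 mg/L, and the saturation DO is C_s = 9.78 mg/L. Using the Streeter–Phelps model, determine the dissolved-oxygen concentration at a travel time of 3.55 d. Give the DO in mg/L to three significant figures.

k_d L₀/(k_r−k_d) = 0.373×23.0/(0.728−0.373) = 8.579/0.3550 = 24.17 mg/L.
e^(−k_d t) = e^(−0.373×3.550) = 0.2660; e^(−k_r t) = e^(−0.728×3.550) = 0.07544.
D = 24.17 × (0.2660 − 0.07544) + 1.86 × 0.07544 = 4.606 + 0.1403 = 4.746 mg/L.
DO = C_s − D = 9.78 − 4.746 = 5.034 mg/L.

DO ≈ 5.03 mg/L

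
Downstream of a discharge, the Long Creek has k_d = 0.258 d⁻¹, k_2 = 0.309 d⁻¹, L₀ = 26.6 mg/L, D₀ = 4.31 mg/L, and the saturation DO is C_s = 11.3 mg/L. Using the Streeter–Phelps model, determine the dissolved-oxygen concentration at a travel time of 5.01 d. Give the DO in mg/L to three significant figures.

DO ≈ 2.05 mg/L

k_d L₀/(k_2−k_d) = 0.258×26.6/(0.309−0.258) = 6.863/0.05100 = 134.6 mg/L.
e^(−k_d t) = e^(−0.258×5.010) = 0.2746; e^(−k_2 t) = e^(−0.309×5.010) = 0.2127.
D = 134.6 × (0.2746 − 0.2127) + 4.31 × 0.2127 = 8.331 + 0.9165 = 9.247 mg/L.
DO = C_s − D = 11.3 − 9.247 = 2.053 mg/L.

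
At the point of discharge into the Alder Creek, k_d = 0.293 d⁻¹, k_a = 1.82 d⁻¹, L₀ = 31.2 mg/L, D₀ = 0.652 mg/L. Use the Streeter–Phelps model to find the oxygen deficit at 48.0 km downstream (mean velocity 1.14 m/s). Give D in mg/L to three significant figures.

Travel time t = x/v = 48.0 km / (1.14 m/s) = 48000 m / 1.14 m/s = 42110 s = 0.4873 d.
k_d L₀/(k_a−k_d) = 0.293×31.2/(1.82−0.293) = 9.142/1.527 = 5.987 mg/L.
e^(−k_d t) = e^(−0.293×0.4873) = 0.8669; e^(−k_a t) = e^(−1.82×0.4873) = 0.4119.
D = 5.987 × (0.8669 − 0.4119) + 0.652 × 0.4119 = 2.724 + 0.2686 = 2.993 mg/L.

D ≈ 2.99 mg/L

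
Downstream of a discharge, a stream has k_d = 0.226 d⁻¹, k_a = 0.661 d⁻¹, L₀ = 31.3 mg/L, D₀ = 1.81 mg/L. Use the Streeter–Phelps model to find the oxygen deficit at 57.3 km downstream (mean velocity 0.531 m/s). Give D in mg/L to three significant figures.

D ≈ 5.93 mg/L

Travel time t = x/v = 57.3 km / (0.531 m/s) = 57300 m / 0.531 m/s = 107900 s = 1.249 d.
k_d L₀/(k_a−k_d) = 0.226×31.3/(0.661−0.226) = 7.074/0.4350 = 16.26 mg/L.
e^(−k_d t) = e^(−0.226×1.249) = 0.7541; e^(−k_a t) = e^(−0.661×1.249) = 0.4380.
D = 16.26 × (0.7541 − 0.4380) + 1.81 × 0.4380 = 5.140 + 0.7928 = 5.933 mg/L.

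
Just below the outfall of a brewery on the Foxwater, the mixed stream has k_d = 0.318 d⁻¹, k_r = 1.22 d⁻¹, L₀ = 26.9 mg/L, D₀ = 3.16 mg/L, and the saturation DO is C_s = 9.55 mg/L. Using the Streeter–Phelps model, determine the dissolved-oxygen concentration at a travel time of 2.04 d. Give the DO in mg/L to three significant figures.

k_d L₀/(k_r−k_d) = 0.318×26.9/(1.22−0.318) = 8.554/0.9020 = 9.484 mg/L.
e^(−k_d t) = e^(−0.318×2.040) = 0.5227; e^(−k_r t) = e^(−1.22×2.040) = 0.08301.
D = 9.484 × (0.5227 − 0.08301) + 3.16 × 0.08301 = 4.170 + 0.2623 = 4.432 mg/L.
DO = C_s − D = 9.55 − 4.432 = 5.118 mg/L.

DO ≈ 5.12 mg/L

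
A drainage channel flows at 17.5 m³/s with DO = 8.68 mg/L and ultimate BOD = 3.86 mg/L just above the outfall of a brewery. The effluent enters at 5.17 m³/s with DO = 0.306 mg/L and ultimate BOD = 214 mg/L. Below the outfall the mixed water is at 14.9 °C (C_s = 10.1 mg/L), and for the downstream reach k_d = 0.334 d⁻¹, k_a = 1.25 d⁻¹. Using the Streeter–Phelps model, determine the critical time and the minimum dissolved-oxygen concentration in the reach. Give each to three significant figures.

t_c ≈ 1.23 d; minimum DO ≈ 0.922 mg/L

Mixed DO = (17.5×8.68 + 5.17×0.306)/(17.5+5.17) = 153.5/22.67 = 6.770 mg/L.
Mixed L₀ = (17.5×3.86 + 5.17×214)/(22.67) = 1174/22.67 = 51.78 mg/L.
Initial deficit D₀ = C_s − DO₀ = 10.1 − 6.770 = 3.330 mg/L.
t_c = (1/0.9160) ln[(1.25/0.334)(1 − 3.330×0.9160/(0.334×51.78))] = 1.092 × ln(3.083) = 1.229 d.
D_c = (0.334/1.25) × 51.78 × e^(−0.334×1.229) = 0.2672 × 51.78 × 0.6633 = 9.178 mg/L.
Minimum DO = 10.1 − 9.178 = 0.9218 mg/L.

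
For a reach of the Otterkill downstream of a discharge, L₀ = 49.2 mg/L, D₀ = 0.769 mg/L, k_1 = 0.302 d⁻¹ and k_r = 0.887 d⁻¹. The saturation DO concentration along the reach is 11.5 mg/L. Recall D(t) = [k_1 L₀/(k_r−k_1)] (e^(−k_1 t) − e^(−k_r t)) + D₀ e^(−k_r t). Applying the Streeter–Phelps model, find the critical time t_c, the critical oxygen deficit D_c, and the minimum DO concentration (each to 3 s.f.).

t_c = [1/(k_r−k_1)] ln[(k_r/k_1)(1 − D₀(k_r−k_1)/(k_1 L₀))]
= [1/(0.887−0.302)] ln[(0.887/0.302)(1 − 0.769×0.5850/(0.302×49.2))]
= (1/0.5850) ln[2.937 × 0.9697] = 1.709 × ln(2.848) = 1.709 × 1.047 = 1.789 d.
D_c = (k_1/k_r) L₀ e^(−k_1 t_c) = (0.302/0.887) × 49.2 × e^(−0.302×1.789) = 0.3405 × 49.2 × 0.5826 = 9.759 mg/L.
Minimum DO = C_s − D_c = 11.5 − 9.759 = 1.741 mg/L.

t_c ≈ 1.79 d; D_c ≈ 9.76 mg/L; min DO ≈ 1.74 mg/L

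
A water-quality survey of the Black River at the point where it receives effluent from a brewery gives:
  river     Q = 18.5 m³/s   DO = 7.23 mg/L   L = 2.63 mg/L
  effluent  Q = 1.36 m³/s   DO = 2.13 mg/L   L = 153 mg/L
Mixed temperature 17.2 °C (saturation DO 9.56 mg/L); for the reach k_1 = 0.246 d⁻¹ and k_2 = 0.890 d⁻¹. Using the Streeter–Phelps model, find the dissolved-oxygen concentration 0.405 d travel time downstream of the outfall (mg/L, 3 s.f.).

Mixed DO = (18.5×7.23 + 1.36×2.13)/(18.5+1.36) = 136.7/19.86 = 6.881 mg/L.
Mixed L₀ = (18.5×2.63 + 1.36×153)/(19.86) = 256.7/19.86 = 12.93 mg/L.
Initial deficit D₀ = C_s − DO₀ = 9.56 − 6.881 = 2.679 mg/L.
D(0.405) = [0.246×12.93/(0.890−0.246)](e^(−0.246×0.405) − e^(−0.890×0.405)) + 2.679 e^(−0.890×0.405)
= 4.938 × (0.9052 − 0.6974) + 2.679 × 0.6974 = 2.895 mg/L.
DO = 9.56 − 2.895 = 6.665 mg/L.

DO ≈ 6.67 mg/L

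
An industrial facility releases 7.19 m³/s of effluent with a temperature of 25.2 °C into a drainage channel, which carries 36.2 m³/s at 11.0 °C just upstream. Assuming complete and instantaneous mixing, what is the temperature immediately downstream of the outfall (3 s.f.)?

13.4 °C

Flow-weighted mixing: C = (Q_r C_r + Q_w C_w)/(Q_r + Q_w)
= (36.2×11.0 + 7.19×25.2)/(36.2 + 7.19) = 579.4/43.39 = 13.35 °C.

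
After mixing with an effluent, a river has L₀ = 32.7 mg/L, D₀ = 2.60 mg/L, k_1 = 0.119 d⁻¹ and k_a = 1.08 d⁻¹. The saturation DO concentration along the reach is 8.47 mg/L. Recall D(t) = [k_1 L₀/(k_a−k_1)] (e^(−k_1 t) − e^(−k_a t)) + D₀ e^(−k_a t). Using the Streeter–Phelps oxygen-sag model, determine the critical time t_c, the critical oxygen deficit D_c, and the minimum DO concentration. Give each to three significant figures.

t_c ≈ 1.23 d; D_c ≈ 3.11 mg/L; min DO ≈ 5.36 mg/L

At the critical point dD/dt = 0, so k_1 L₀ e^(−k_1 t) = k_a D. Substituting D(t) from the Streeter–Phelps equation and solving for t gives
t_c = ln[(k_a/k_1)(1 − D₀(k_a−k_1)/(k_1 L₀))] / (k_a−k_1).
Here k_a−k_1 = 0.9610 d⁻¹ and 1 − D₀(k_a−k_1)/(k_1 L₀) = 1 − 2.60×0.9610/(0.119×32.7) = 0.3579, so
t_c = ln(9.076 × 0.3579) / 0.9610 = 1.178 / 0.9610 = 1.226 d.
D_c = (k_1/k_a) L₀ e^(−k_1 t_c) = (0.119/1.08) × 32.7 × e^(−0.119×1.226) = 0.1102 × 32.7 × 0.8643 = 3.114 mg/L.
Minimum DO = C_s − D_c = 8.47 − 3.114 = 5.356 mg/L.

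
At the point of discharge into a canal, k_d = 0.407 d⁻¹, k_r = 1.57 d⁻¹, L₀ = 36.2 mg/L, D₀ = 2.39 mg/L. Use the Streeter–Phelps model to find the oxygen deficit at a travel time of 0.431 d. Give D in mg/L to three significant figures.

k_d L₀/(k_r−k_d) = 0.407×36.2/(1.57−0.407) = 14.73/1.163 = 12.67 mg/L.
e^(−k_d t) = e^(−0.407×0.4310) = 0.8391; e^(−k_r t) = e^(−1.57×0.4310) = 0.5083.
D = 12.67 × (0.8391 − 0.5083) + 2.39 × 0.5083 = 4.191 + 1.215 = 5.406 mg/L.

D ≈ 5.41 mg/L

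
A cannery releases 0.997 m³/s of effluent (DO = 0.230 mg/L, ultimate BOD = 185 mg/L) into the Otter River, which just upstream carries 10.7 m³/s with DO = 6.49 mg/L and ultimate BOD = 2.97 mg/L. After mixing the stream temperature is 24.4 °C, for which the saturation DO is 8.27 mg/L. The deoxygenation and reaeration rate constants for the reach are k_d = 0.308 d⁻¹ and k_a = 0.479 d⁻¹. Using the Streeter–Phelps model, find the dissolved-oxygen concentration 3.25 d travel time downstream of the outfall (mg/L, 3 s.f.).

Mixed DO = (10.7×6.49 + 0.997×0.230)/(10.7+0.997) = 69.67/11.70 = 5.956 mg/L.
Mixed L₀ = (10.7×2.97 + 0.997×185)/(11.70) = 216.2/11.70 = 18.49 mg/L.
Initial deficit D₀ = C_s − DO₀ = 8.27 − 5.956 = 2.314 mg/L.
D(3.25) = [0.308×18.49/(0.479−0.308)](e^(−0.308×3.25) − e^(−0.479×3.25)) + 2.314 e^(−0.479×3.25)
= 33.30 × (0.3675 − 0.2108) + 2.314 × 0.2108 = 5.705 mg/L.
DO = 8.27 − 5.705 = 2.565 mg/L.

DO ≈ 2.57 mg/L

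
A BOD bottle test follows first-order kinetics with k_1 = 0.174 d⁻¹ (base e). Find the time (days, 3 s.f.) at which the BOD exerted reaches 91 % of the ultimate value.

y/L₀ = 1 − e^(−k_1 t) = 0.91 ⇒ e^(−k_1 t) = 0.0900
t = −ln(0.0900) / 0.174 = 2.408 / 0.174 = 13.84 d.

t ≈ 13.8 d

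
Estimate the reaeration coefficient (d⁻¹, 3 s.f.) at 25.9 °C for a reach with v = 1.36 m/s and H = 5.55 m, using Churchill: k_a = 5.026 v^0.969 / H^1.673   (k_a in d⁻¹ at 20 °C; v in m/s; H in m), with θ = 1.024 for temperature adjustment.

k_a(20) = 5.026 × 1.36^0.969 / 5.55^1.673 = 5.026 × 1.347 / 17.59 = 0.3850 d⁻¹.
k_a(25.9) = 0.3850 × 1.024^(25.9−20) = 0.3850 × 1.150 = 0.4428 d⁻¹.

k_a ≈ 0.443 d⁻¹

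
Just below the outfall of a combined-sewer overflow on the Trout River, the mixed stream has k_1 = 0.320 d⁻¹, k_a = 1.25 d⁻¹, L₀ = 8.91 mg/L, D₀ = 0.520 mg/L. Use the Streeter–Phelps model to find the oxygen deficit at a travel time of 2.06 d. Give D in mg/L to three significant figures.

k_1 L₀/(k_a−k_1) = 0.320×8.91/(1.25−0.320) = 2.851/0.9300 = 3.066 mg/L.
e^(−k_1 t) = e^(−0.320×2.060) = 0.5173; e^(−k_a t) = e^(−1.25×2.060) = 0.07615.
D = 3.066 × (0.5173 − 0.07615) + 0.520 × 0.07615 = 1.352 + 0.03960 = 1.392 mg/L.

D ≈ 1.39 mg/L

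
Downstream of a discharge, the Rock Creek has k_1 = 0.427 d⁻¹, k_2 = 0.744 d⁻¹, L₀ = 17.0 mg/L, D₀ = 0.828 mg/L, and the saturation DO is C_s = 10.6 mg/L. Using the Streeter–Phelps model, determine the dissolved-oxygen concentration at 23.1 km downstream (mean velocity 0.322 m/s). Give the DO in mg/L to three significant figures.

Travel time t = x/v = 23.1 km / (0.322 m/s) = 23100 m / 0.322 m/s = 71740 s = 0.8303 d.
k_1 L₀/(k_2−k_1) = 0.427×17.0/(0.744−0.427) = 7.259/0.3170 = 22.90 mg/L.
e^(−k_1 t) = e^(−0.427×0.8303) = 0.7015; e^(−k_2 t) = e^(−0.744×0.8303) = 0.5392.
D = 22.90 × (0.7015 − 0.5392) + 0.828 × 0.5392 = 3.717 + 0.4464 = 4.164 mg/L.
DO = C_s − D = 10.6 − 4.164 = 6.436 mg/L.

DO ≈ 6.44 mg/L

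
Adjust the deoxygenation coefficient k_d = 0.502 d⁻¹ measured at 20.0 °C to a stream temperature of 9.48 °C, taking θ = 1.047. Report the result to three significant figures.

k_d(T₂) = k_d(T₁) · θ^(T₂−T₁) = 0.502 × 1.047^(9.48−20.0)
= 0.502 × 1.047^-10.5 = 0.502 × 0.6168 = 0.3096 d⁻¹.

k_d ≈ 0.310 d⁻¹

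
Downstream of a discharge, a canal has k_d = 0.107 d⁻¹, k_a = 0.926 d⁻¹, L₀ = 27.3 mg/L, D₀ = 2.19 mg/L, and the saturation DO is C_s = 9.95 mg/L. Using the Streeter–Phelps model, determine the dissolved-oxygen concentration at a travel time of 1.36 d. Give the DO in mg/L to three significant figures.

DO ≈ 7.26 mg/L

k_d L₀/(k_a−k_d) = 0.107×27.3/(0.926−0.107) = 2.921/0.8190 = 3.567 mg/L.
e^(−k_d t) = e^(−0.107×1.360) = 0.8646; e^(−k_a t) = e^(−0.926×1.360) = 0.2838.
D = 3.567 × (0.8646 − 0.2838) + 2.19 × 0.2838 = 2.071 + 0.6216 = 2.693 mg/L.
DO = C_s − D = 9.95 − 2.693 = 7.257 mg/L.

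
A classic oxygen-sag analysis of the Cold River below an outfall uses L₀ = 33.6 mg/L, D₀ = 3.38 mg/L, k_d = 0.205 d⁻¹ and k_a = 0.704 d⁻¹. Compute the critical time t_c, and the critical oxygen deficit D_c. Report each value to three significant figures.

At the critical point dD/dt = 0, so k_d L₀ e^(−k_d t) = k_a D. Substituting D(t) from the Streeter–Phelps equation and solving for t gives
t_c = ln[(k_a/k_d)(1 − D₀(k_a−k_d)/(k_d L₀))] / (k_a−k_d).
Here k_a−k_d = 0.4990 d⁻¹ and 1 − D₀(k_a−k_d)/(k_d L₀) = 1 − 3.38×0.4990/(0.205×33.6) = 0.7551, so
t_c = ln(3.434 × 0.7551) / 0.4990 = 0.9529 / 0.4990 = 1.910 d.
L(t_c) = L₀ e^(−k_d t_c) = 33.6 × 0.6761 = 22.72 mg/L, and at the critical point k_a D_c = k_d L, so D_c = (0.205/0.704) × 22.72 = 6.615 mg/L.

t_c ≈ 1.91 d; D_c ≈ 6.61 mg/L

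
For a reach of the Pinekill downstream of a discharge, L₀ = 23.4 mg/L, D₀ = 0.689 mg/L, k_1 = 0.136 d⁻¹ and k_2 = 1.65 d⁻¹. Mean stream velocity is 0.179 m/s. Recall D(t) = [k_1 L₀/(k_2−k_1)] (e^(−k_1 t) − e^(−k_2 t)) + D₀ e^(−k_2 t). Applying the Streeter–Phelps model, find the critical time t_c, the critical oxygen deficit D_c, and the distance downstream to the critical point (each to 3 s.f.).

At the critical point dD/dt = 0, so k_1 L₀ e^(−k_1 t) = k_2 D. Substituting D(t) from the Streeter–Phelps equation and solving for t gives
t_c = ln[(k_2/k_1)(1 − D₀(k_2−k_1)/(k_1 L₀))] / (k_2−k_1).
Here k_2−k_1 = 1.514 d⁻¹ and 1 − D₀(k_2−k_1)/(k_1 L₀) = 1 − 0.689×1.514/(0.136×23.4) = 0.6722, so
t_c = ln(12.13 × 0.6722) / 1.514 = 2.099 / 1.514 = 1.386 d.
L(t_c) = L₀ e^(−k_1 t_c) = 23.4 × 0.8282 = 19.38 mg/L, and at the critical point k_2 D_c = k_1 L, so D_c = (0.136/1.65) × 19.38 = 1.597 mg/L.
x_c = v t_c = 0.179 m/s × 1.386 d × 86400 s/d = 21440 m ≈ 21.4 km.

t_c ≈ 1.39 d; D_c ≈ 1.60 mg/L; x_c ≈ 21.4 km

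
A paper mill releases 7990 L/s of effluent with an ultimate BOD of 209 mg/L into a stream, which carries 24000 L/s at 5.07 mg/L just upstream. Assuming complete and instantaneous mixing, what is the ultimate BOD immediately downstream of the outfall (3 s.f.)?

56.0 mg/L

Flow-weighted mixing: C = (Q_r C_r + Q_w C_w)/(Q_r + Q_w)
= (24000×5.07 + 7990×209)/(24000 + 7990) = 1.792×10^6/31990 = 56.00 mg/L.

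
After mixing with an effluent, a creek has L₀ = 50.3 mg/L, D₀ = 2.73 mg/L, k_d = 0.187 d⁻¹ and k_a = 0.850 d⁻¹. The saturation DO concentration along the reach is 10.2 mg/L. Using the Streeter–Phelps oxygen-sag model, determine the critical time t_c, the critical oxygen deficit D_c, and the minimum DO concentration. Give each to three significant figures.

t_c ≈ 1.96 d; D_c ≈ 7.67 mg/L; min DO ≈ 2.53 mg/L

t_c = [1/(k_a−k_d)] ln[(k_a/k_d)(1 − D₀(k_a−k_d)/(k_d L₀))]
= [1/(0.850−0.187)] ln[(0.850/0.187)(1 − 2.73×0.6630/(0.187×50.3))]
= (1/0.6630) ln[4.545 × 0.8076] = 1.508 × ln(3.671) = 1.508 × 1.300 = 1.961 d.
D_c = (k_d/k_a) L₀ e^(−k_d t_c) = (0.187/0.850) × 50.3 × e^(−0.187×1.961) = 0.2200 × 50.3 × 0.6930 = 7.668 mg/L.
Minimum DO = C_s − D_c = 10.2 − 7.668 = 2.532 mg/L.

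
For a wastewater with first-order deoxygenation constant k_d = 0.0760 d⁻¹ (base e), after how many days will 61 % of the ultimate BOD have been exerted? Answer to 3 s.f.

t ≈ 12.4 d

y/L₀ = 1 − e^(−k_d t) = 0.61 ⇒ e^(−k_d t) = 0.390
t = −ln(0.390) / 0.0760 = 0.9416 / 0.0760 = 12.39 d.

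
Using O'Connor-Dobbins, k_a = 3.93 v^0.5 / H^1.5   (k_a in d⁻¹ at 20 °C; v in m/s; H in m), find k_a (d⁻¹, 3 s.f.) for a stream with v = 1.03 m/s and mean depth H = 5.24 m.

k_a ≈ 0.333 d⁻¹

k_a = 3.93 × 1.03^0.5 / 5.24^1.5 = 3.93 × 1.015 / 11.99 = 0.3325 d⁻¹.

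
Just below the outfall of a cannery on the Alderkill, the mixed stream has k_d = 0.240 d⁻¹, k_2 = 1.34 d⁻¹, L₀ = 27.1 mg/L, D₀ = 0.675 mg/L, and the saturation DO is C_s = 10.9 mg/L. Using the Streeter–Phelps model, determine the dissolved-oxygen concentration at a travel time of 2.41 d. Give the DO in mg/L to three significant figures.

k_d L₀/(k_2−k_d) = 0.240×27.1/(1.34−0.240) = 6.504/1.100 = 5.913 mg/L.
e^(−k_d t) = e^(−0.240×2.410) = 0.5608; e^(−k_2 t) = e^(−1.34×2.410) = 0.03958.
D = 5.913 × (0.5608 − 0.03958) + 0.675 × 0.03958 = 3.082 + 0.02672 = 3.109 mg/L.
DO = C_s − D = 10.9 − 3.109 = 7.791 mg/L.

DO ≈ 7.79 mg/L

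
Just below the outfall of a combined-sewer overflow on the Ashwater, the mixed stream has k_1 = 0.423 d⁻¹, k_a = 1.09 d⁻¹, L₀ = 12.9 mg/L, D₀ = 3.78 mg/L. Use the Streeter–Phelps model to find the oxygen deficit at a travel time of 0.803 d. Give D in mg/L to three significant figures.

k_1 L₀/(k_a−k_1) = 0.423×12.9/(1.09−0.423) = 5.457/0.6670 = 8.181 mg/L.
e^(−k_1 t) = e^(−0.423×0.8030) = 0.7120; e^(−k_a t) = e^(−1.09×0.8030) = 0.4167.
D = 8.181 × (0.7120 − 0.4167) + 3.78 × 0.4167 = 2.415 + 1.575 = 3.991 mg/L.

D ≈ 3.99 mg/L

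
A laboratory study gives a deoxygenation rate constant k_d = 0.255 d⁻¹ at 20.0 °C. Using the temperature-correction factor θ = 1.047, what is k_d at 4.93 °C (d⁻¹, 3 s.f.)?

k_d(T₂) = k_d(T₁) · θ^(T₂−T₁) = 0.255 × 1.047^(4.93−20.0)
= 0.255 × 1.047^-15.1 = 0.255 × 0.5005 = 0.1276 d⁻¹.

k_d ≈ 0.128 d⁻¹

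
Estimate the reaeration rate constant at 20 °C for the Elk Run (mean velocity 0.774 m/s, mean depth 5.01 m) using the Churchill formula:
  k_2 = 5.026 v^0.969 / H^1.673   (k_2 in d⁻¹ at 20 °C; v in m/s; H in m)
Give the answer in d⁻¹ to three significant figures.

k_2 = 5.026 × 0.774^0.969 / 5.01^1.673 = 5.026 × 0.7802 / 14.82 = 0.2646 d⁻¹.

k_2 ≈ 0.265 d⁻¹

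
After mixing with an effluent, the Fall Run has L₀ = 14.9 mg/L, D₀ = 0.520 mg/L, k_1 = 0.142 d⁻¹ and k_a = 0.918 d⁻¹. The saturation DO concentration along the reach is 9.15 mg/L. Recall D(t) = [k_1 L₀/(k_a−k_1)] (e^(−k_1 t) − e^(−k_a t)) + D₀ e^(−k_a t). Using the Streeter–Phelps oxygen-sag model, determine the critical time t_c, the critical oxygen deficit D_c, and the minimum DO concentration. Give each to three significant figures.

t_c ≈ 2.13 d; D_c ≈ 1.70 mg/L; min DO ≈ 7.45 mg/L

At the critical point dD/dt = 0, so k_1 L₀ e^(−k_1 t) = k_a D. Substituting D(t) from the Streeter–Phelps equation and solving for t gives
t_c = ln[(k_a/k_1)(1 − D₀(k_a−k_1)/(k_1 L₀))] / (k_a−k_1).
Here k_a−k_1 = 0.7760 d⁻¹ and 1 − D₀(k_a−k_1)/(k_1 L₀) = 1 − 0.520×0.7760/(0.142×14.9) = 0.8093, so
t_c = ln(6.465 × 0.8093) / 0.7760 = 1.655 / 0.7760 = 2.132 d.
D_c = (k_1/k_a) L₀ e^(−k_1 t_c) = (0.142/0.918) × 14.9 × e^(−0.142×2.132) = 0.1547 × 14.9 × 0.7387 = 1.703 mg/L.
Minimum DO = C_s − D_c = 9.15 − 1.703 = 7.447 mg/L.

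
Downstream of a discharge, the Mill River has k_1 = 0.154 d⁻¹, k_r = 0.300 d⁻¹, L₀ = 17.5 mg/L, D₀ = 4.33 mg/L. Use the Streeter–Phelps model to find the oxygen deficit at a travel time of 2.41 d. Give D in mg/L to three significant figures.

D ≈ 5.88 mg/L

k_1 L₀/(k_r−k_1) = 0.154×17.5/(0.300−0.154) = 2.695/0.1460 = 18.46 mg/L.
e^(−k_1 t) = e^(−0.154×2.410) = 0.6899; e^(−k_r t) = e^(−0.300×2.410) = 0.4853.
D = 18.46 × (0.6899 − 0.4853) + 4.33 × 0.4853 = 3.778 + 2.101 = 5.879 mg/L.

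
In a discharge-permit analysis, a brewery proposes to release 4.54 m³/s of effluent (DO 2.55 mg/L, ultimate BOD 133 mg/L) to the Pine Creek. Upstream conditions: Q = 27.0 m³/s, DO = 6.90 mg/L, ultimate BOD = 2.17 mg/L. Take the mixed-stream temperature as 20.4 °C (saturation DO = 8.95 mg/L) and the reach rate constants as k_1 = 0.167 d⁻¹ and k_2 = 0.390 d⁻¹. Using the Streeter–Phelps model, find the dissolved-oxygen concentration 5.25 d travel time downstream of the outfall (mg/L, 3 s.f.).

DO ≈ 4.09 mg/L

Mixed DO = (27.0×6.90 + 4.54×2.55)/(27.0+4.54) = 197.9/31.54 = 6.274 mg/L.
Mixed L₀ = (27.0×2.17 + 4.54×133)/(31.54) = 662.4/31.54 = 21.00 mg/L.
Initial deficit D₀ = C_s − DO₀ = 8.95 − 6.274 = 2.676 mg/L.
D(5.25) = [0.167×21.00/(0.390−0.167)](e^(−0.167×5.25) − e^(−0.390×5.25)) + 2.676 e^(−0.390×5.25)
= 15.73 × (0.4161 − 0.1291) + 2.676 × 0.1291 = 4.861 mg/L.
DO = 8.95 − 4.861 = 4.089 mg/L.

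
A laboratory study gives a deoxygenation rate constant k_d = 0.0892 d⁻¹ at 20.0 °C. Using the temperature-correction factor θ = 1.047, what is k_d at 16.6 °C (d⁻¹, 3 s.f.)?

k_d ≈ 0.0763 d⁻¹

k_d(T₂) = k_d(T₁) · θ^(T₂−T₁) = 0.0892 × 1.047^(16.6−20.0)
= 0.0892 × 1.047^-3.40 = 0.0892 × 0.8554 = 0.07630 d⁻¹.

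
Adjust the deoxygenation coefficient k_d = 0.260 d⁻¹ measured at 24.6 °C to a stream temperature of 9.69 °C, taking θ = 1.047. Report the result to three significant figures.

k_d(T₂) = k_d(T₁) · θ^(T₂−T₁) = 0.260 × 1.047^(9.69−24.6)
= 0.260 × 1.047^-14.9 = 0.260 × 0.5042 = 0.1311 d⁻¹.

k_d ≈ 0.131 d⁻¹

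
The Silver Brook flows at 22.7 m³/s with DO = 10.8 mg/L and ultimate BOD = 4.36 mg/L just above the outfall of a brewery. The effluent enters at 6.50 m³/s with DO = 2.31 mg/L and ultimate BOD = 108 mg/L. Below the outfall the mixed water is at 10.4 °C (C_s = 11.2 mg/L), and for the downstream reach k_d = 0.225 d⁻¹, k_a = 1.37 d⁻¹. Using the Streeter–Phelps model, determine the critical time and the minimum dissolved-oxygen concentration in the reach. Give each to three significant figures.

Mixed DO = (22.7×10.8 + 6.50×2.31)/(22.7+6.50) = 260.2/29.20 = 8.910 mg/L.
Mixed L₀ = (22.7×4.36 + 6.50×108)/(29.20) = 801.0/29.20 = 27.43 mg/L.
Initial deficit D₀ = C_s − DO₀ = 11.2 − 8.910 = 2.290 mg/L.
t_c = (1/1.145) ln[(1.37/0.225)(1 − 2.290×1.145/(0.225×27.43))] = 0.8734 × ln(3.502) = 1.095 d.
D_c = (0.225/1.37) × 27.43 × e^(−0.225×1.095) = 0.1642 × 27.43 × 0.7817 = 3.522 mg/L.
Minimum DO = 11.2 − 3.522 = 7.678 mg/L.

t_c ≈ 1.09 d; minimum DO ≈ 7.68 mg/L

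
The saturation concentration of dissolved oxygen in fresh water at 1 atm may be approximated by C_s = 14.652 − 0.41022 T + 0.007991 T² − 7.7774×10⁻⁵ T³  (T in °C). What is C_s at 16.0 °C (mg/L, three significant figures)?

C_s ≈ 9.82 mg/L

C_s = 14.652 − 0.41022×16.0 + 0.007991×16.0² − 7.7774×10⁻⁵×16.0³ = 9.816 mg/L.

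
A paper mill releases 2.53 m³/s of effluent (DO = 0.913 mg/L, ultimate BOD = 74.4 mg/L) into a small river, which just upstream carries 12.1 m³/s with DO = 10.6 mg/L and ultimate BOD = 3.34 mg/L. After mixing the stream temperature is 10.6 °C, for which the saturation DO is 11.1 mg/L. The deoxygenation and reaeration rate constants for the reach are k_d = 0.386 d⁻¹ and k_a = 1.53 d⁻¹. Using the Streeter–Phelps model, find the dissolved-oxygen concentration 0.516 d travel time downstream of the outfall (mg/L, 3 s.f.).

DO ≈ 8.19 mg/L

Mixed DO = (12.1×10.6 + 2.53×0.913)/(12.1+2.53) = 130.6/14.63 = 8.925 mg/L.
Mixed L₀ = (12.1×3.34 + 2.53×74.4)/(14.63) = 228.6/14.63 = 15.63 mg/L.
Initial deficit D₀ = C_s − DO₀ = 11.1 − 8.925 = 2.175 mg/L.
D(0.516) = [0.386×15.63/(1.53−0.386)](e^(−0.386×0.516) − e^(−1.53×0.516)) + 2.175 e^(−1.53×0.516)
= 5.273 × (0.8194 − 0.4541) + 2.175 × 0.4541 = 2.914 mg/L.
DO = 11.1 − 2.914 = 8.186 mg/L.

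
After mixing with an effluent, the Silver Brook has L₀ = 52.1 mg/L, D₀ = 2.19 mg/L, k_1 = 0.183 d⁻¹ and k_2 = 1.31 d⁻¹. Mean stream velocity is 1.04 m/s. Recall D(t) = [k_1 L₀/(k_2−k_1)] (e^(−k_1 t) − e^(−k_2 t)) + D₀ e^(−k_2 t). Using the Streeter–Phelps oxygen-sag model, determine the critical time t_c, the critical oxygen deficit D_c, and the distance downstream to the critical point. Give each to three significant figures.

t_c ≈ 1.48 d; D_c ≈ 5.55 mg/L; x_c ≈ 133 km

At the critical point dD/dt = 0, so k_1 L₀ e^(−k_1 t) = k_2 D. Substituting D(t) from the Streeter–Phelps equation and solving for t gives
t_c = ln[(k_2/k_1)(1 − D₀(k_2−k_1)/(k_1 L₀))] / (k_2−k_1).
Here k_2−k_1 = 1.127 d⁻¹ and 1 − D₀(k_2−k_1)/(k_1 L₀) = 1 − 2.19×1.127/(0.183×52.1) = 0.7411, so
t_c = ln(7.158 × 0.7411) / 1.127 = 1.669 / 1.127 = 1.481 d.
D_c = (k_1/k_2) L₀ e^(−k_1 t_c) = (0.183/1.31) × 52.1 × e^(−0.183×1.481) = 0.1397 × 52.1 × 0.7626 = 5.551 mg/L.
x_c = v t_c = 1.04 m/s × 1.481 d × 86400 s/d = 133000 m ≈ 133 km.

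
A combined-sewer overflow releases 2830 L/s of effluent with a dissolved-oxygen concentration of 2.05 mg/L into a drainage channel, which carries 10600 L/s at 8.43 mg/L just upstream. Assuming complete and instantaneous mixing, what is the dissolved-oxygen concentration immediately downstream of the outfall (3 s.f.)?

7.09 mg/L

Flow-weighted mixing: C = (Q_r C_r + Q_w C_w)/(Q_r + Q_w)
= (10600×8.43 + 2830×2.05)/(10600 + 2830) = 95160/13430 = 7.086 mg/L.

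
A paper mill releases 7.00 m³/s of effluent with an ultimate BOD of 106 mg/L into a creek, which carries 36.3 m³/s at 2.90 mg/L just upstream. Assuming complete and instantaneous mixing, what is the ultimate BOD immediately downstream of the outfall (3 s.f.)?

19.6 mg/L

Flow-weighted mixing: C = (Q_r C_r + Q_w C_w)/(Q_r + Q_w)
= (36.3×2.90 + 7.00×106)/(36.3 + 7.00) = 847.3/43.30 = 19.57 mg/L.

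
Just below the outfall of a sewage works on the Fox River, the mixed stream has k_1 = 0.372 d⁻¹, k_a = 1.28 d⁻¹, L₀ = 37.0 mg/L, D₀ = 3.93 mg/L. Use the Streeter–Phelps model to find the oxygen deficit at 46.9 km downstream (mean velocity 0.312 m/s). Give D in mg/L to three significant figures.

D ≈ 6.72 mg/L

Travel time t = x/v = 46.9 km / (0.312 m/s) = 46900 m / 0.312 m/s = 150300 s = 1.740 d.
k_1 L₀/(k_a−k_1) = 0.372×37.0/(1.28−0.372) = 13.76/0.9080 = 15.16 mg/L.
e^(−k_1 t) = e^(−0.372×1.740) = 0.5235; e^(−k_a t) = e^(−1.28×1.740) = 0.1079.
D = 15.16 × (0.5235 − 0.1079) + 3.93 × 0.1079 = 6.301 + 0.4239 = 6.725 mg/L.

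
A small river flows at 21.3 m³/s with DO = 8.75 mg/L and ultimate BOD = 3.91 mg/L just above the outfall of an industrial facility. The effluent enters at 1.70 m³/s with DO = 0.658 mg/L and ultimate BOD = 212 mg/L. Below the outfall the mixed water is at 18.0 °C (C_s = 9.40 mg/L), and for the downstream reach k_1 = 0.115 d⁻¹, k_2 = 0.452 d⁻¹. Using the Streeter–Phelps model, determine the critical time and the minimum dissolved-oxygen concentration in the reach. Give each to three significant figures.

t_c ≈ 3.44 d; minimum DO ≈ 6.09 mg/L

Mixed DO = (21.3×8.75 + 1.70×0.658)/(21.3+1.70) = 187.5/23.00 = 8.152 mg/L.
Mixed L₀ = (21.3×3.91 + 1.70×212)/(23.00) = 443.7/23.00 = 19.29 mg/L.
Initial deficit D₀ = C_s − DO₀ = 9.40 − 8.152 = 1.248 mg/L.
t_c = (1/0.3370) ln[(0.452/0.115)(1 − 1.248×0.3370/(0.115×19.29))] = 2.967 × ln(3.185) = 3.438 d.
D_c = (0.115/0.452) × 19.29 × e^(−0.115×3.438) = 0.2544 × 19.29 × 0.6734 = 3.305 mg/L.
Minimum DO = 9.40 − 3.305 = 6.095 mg/L.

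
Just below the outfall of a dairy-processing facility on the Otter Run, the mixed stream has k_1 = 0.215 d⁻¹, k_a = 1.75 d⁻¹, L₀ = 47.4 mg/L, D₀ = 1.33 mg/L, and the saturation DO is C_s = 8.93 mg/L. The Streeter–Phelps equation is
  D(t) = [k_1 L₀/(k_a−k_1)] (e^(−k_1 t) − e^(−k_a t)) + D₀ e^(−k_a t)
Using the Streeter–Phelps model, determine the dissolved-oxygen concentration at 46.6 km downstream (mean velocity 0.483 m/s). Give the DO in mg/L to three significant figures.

DO ≈ 4.46 mg/L

Travel time t = x/v = 46.6 km / (0.483 m/s) = 46600 m / 0.483 m/s = 96480 s = 1.117 d.
k_1 L₀/(k_a−k_1) = 0.215×47.4/(1.75−0.215) = 10.19/1.535 = 6.639 mg/L.
e^(−k_1 t) = e^(−0.215×1.117) = 0.7866; e^(−k_a t) = e^(−1.75×1.117) = 0.1417.
D = 6.639 × (0.7866 − 0.1417) + 1.33 × 0.1417 = 4.281 + 0.1884 = 4.470 mg/L.
DO = C_s − D = 8.93 − 4.470 = 4.460 mg/L.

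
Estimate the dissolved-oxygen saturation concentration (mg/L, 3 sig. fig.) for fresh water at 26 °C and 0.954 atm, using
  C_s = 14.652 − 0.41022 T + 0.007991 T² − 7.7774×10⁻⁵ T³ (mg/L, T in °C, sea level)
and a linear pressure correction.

At sea level: C_s = 14.652 − 0.41022×26 + 0.007991×26² − 7.7774×10⁻⁵×26³ = 8.021 mg/L.
Pressure correction: C_s' = 8.021 × 0.954 = 7.652 mg/L.

C_s ≈ 7.65 mg/L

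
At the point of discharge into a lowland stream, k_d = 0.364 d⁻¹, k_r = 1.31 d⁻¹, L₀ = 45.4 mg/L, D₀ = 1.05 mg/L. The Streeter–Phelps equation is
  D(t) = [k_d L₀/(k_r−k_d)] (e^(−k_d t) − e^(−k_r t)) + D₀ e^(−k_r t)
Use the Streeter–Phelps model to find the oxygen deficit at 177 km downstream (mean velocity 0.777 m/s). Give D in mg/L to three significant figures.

Travel time t = x/v = 177 km / (0.777 m/s) = 177000 m / 0.777 m/s = 227800 s = 2.637 d.
k_d L₀/(k_r−k_d) = 0.364×45.4/(1.31−0.364) = 16.53/0.9460 = 17.47 mg/L.
e^(−k_d t) = e^(−0.364×2.637) = 0.3830; e^(−k_r t) = e^(−1.31×2.637) = 0.03162.
D = 17.47 × (0.3830 − 0.03162) + 1.05 × 0.03162 = 6.138 + 0.03320 = 6.171 mg/L.

D ≈ 6.17 mg/L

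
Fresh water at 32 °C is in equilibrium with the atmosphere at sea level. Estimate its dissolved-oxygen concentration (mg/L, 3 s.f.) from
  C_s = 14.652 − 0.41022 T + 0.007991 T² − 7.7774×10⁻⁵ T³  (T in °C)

C_s = 14.652 − 0.41022×32 + 0.007991×32² − 7.7774×10⁻⁵×32³ = 7.159 mg/L.

C_s ≈ 7.16 mg/L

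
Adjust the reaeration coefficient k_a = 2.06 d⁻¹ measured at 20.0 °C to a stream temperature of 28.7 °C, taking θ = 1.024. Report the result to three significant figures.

k_a ≈ 2.53 d⁻¹

k_a(T₂) = k_a(T₁) · θ^(T₂−T₁) = 2.06 × 1.024^(28.7−20.0)
= 2.06 × 1.024^8.70 = 2.06 × 1.229 = 2.532 d⁻¹.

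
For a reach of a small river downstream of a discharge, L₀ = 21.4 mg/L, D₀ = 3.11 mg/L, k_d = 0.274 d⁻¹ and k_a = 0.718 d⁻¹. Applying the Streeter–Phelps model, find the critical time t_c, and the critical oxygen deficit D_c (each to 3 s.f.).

t_c ≈ 1.56 d; D_c ≈ 5.32 mg/L

At the critical point dD/dt = 0, so k_d L₀ e^(−k_d t) = k_a D. Substituting D(t) from the Streeter–Phelps equation and solving for t gives
t_c = ln[(k_a/k_d)(1 − D₀(k_a−k_d)/(k_d L₀))] / (k_a−k_d).
Here k_a−k_d = 0.4440 d⁻¹ and 1 − D₀(k_a−k_d)/(k_d L₀) = 1 − 3.11×0.4440/(0.274×21.4) = 0.7645, so
t_c = ln(2.620 × 0.7645) / 0.4440 = 0.6948 / 0.4440 = 1.565 d.
L(t_c) = L₀ e^(−k_d t_c) = 21.4 × 0.6513 = 13.94 mg/L, and at the critical point k_a D_c = k_d L, so D_c = (0.274/0.718) × 13.94 = 5.319 mg/L.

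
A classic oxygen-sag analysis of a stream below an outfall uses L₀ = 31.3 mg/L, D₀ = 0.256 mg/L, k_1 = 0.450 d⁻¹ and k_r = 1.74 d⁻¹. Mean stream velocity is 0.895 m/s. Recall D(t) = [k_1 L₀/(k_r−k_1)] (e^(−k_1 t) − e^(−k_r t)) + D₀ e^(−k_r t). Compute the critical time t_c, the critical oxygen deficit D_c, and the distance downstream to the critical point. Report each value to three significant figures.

t_c ≈ 1.03 d; D_c ≈ 5.09 mg/L; x_c ≈ 79.6 km

With k_r/k_1 = 3.867 and 1 − D₀(k_r−k_1)/(k_1 L₀) = 0.9766,
t_c = ln(3.867 × 0.9766) / (1.74 − 0.450) = ln(3.776) / 1.290 = 1.329/1.290 = 1.030 d.
D_c = (k_1/k_r) L₀ e^(−k_1 t_c) = (0.450/1.74) × 31.3 × e^(−0.450×1.030) = 0.2586 × 31.3 × 0.6291 = 5.092 mg/L.
x_c = v t_c = 0.895 m/s × 1.030 d × 86400 s/d = 79650 m ≈ 79.6 km.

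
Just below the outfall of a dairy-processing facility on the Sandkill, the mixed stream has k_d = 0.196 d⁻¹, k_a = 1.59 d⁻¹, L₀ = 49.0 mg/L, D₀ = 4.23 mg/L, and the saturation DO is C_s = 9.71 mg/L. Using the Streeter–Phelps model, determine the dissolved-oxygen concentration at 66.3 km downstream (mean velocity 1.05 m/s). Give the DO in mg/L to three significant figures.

Travel time t = x/v = 66.3 km / (1.05 m/s) = 66300 m / 1.05 m/s = 63140 s = 0.7308 d.
k_d L₀/(k_a−k_d) = 0.196×49.0/(1.59−0.196) = 9.604/1.394 = 6.890 mg/L.
e^(−k_d t) = e^(−0.196×0.7308) = 0.8665; e^(−k_a t) = e^(−1.59×0.7308) = 0.3129.
D = 6.890 × (0.8665 − 0.3129) + 4.23 × 0.3129 = 3.815 + 1.323 = 5.138 mg/L.
DO = C_s − D = 9.71 − 5.138 = 4.572 mg/L.

DO ≈ 4.57 mg/L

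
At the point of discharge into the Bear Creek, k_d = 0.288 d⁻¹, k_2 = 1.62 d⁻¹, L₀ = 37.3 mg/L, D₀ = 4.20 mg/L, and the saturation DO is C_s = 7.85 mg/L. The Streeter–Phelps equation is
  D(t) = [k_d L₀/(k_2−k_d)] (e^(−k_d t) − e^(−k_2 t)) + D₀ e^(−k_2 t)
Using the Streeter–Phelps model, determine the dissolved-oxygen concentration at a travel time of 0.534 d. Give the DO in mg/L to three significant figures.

k_d L₀/(k_2−k_d) = 0.288×37.3/(1.62−0.288) = 10.74/1.332 = 8.065 mg/L.
e^(−k_d t) = e^(−0.288×0.5340) = 0.8575; e^(−k_2 t) = e^(−1.62×0.5340) = 0.4210.
D = 8.065 × (0.8575 − 0.4210) + 4.20 × 0.4210 = 3.520 + 1.768 = 5.288 mg/L.
DO = C_s − D = 7.85 − 5.288 = 2.562 mg/L.

DO ≈ 2.56 mg/L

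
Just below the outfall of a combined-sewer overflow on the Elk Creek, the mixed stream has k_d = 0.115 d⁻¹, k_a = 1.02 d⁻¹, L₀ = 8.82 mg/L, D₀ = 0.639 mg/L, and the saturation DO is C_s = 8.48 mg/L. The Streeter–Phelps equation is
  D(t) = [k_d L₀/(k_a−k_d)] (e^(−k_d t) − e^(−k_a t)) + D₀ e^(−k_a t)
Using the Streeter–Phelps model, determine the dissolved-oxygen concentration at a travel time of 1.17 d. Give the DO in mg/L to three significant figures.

DO ≈ 7.65 mg/L

k_d L₀/(k_a−k_d) = 0.115×8.82/(1.02−0.115) = 1.014/0.9050 = 1.121 mg/L.
e^(−k_d t) = e^(−0.115×1.170) = 0.8741; e^(−k_a t) = e^(−1.02×1.170) = 0.3032.
D = 1.121 × (0.8741 − 0.3032) + 0.639 × 0.3032 = 0.6399 + 0.1937 = 0.8336 mg/L.
DO = C_s − D = 8.48 − 0.8336 = 7.646 mg/L.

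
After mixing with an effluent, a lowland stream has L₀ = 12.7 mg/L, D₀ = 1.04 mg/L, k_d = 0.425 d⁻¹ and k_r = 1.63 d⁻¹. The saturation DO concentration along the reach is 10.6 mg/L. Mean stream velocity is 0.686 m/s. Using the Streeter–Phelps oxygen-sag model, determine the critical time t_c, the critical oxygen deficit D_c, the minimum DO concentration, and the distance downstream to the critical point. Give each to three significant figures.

t_c ≈ 0.896 d; D_c ≈ 2.26 mg/L; min DO ≈ 8.34 mg/L; x_c ≈ 53.1 km

t_c = [1/(k_r−k_d)] ln[(k_r/k_d)(1 − D₀(k_r−k_d)/(k_d L₀))]
= [1/(1.63−0.425)] ln[(1.63/0.425)(1 − 1.04×1.205/(0.425×12.7))]
= (1/1.205) ln[3.835 × 0.7678] = 0.8299 × ln(2.945) = 0.8299 × 1.080 = 0.8963 d.
D_c = (k_d/k_r) L₀ e^(−k_d t_c) = (0.425/1.63) × 12.7 × e^(−0.425×0.8963) = 0.2607 × 12.7 × 0.6832 = 2.262 mg/L.
Minimum DO = C_s − D_c = 10.6 − 2.262 = 8.338 mg/L.
x_c = v t_c = 0.686 m/s × 0.8963 d × 86400 s/d = 53120 m ≈ 53.1 km.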